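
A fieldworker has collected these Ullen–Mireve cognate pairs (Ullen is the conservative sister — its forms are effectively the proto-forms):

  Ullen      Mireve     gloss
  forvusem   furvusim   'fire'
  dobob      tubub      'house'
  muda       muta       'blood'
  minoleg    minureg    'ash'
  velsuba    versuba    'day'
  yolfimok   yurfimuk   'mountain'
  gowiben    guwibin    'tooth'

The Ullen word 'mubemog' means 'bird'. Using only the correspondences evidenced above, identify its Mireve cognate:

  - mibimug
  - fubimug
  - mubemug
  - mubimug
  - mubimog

forvusem ~ furvusim — Ullen e corresponds to Mireve i after a consonant, before a nasal.
minoleg ~ minureg, yolfimok ~ yurfimuk — Ullen o corresponds to Mireve u after a consonant, before a consonant other than r, m, n, p, b, f, v.
Applying these to Ullen 'mubemog':
  mubemog → mubimog   (e→i after a consonant, before a nasal)
  mubimog → mubimug   (o→u after a consonant, before a consonant other than r, m, n, p, b, f, v)
So the Mireve cognate is 'mubimug'.

mubimug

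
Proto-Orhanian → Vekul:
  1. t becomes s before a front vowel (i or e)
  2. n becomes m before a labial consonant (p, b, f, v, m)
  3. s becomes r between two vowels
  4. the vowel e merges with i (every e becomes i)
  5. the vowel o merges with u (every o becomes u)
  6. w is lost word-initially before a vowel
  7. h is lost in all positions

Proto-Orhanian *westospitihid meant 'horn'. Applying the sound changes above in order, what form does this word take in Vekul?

Vekul: *westospitihid
  westospitihid → westospisihid   [palatalisation]
  westospisihid (rule 2 does not apply)
  westospisihid → westospirihid   [rhotacism]
  westospirihid → wistospirihid   [vowel merger]
  wistospirihid → wistuspirihid   [vowel merger]
  wistuspirihid → istuspirihid   [glide loss]
  istuspirihid → istuspiriid   [h-loss]
  giving Vekul istuspiriid.

istuspiriid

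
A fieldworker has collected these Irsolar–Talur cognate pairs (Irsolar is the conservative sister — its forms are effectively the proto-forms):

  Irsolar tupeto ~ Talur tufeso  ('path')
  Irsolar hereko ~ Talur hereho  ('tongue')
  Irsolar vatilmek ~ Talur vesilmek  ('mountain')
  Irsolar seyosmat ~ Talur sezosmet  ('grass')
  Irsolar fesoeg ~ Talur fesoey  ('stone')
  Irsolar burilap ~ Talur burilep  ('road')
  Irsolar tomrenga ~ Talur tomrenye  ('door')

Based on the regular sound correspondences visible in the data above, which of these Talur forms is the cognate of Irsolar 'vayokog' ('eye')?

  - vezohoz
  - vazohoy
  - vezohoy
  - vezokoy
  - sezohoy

vatilmek ~ vesilmek, seyosmat ~ sezosmet — Irsolar a corresponds to Talur e after a consonant, before a consonant other than r, m, n, p, b, f, v.
seyosmat ~ sezosmet — Irsolar y corresponds to Talur z between vowels (before a back vowel).
hereko ~ hereho — Irsolar k corresponds to Talur h between vowels (before a back vowel).
fesoeg ~ fesoey — Irsolar g corresponds to Talur y word-finally.
Applying these to Irsolar 'vayokog':
  vayokog → veyokog   (a→e after a consonant, before a consonant other than r, m, n, p, b, f, v)
  veyokog → vezokog   (y→z between vowels (before a back vowel))
  vezokog → vezohog   (k→h between vowels (before a back vowel))
  vezohog → vezohoy   (g→y word-finally)
So the Talur cognate is 'vezohoy'.

vezohoy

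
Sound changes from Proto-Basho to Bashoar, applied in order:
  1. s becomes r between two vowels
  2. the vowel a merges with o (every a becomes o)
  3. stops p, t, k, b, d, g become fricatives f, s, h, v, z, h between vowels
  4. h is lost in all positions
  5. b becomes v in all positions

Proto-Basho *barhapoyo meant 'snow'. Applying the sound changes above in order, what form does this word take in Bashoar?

Bashoar: *barhapoyo > borhopoyo > borhofoyo > borofoyo > vorofoyo  (by vowel merger, intervocalic lenition, h-loss, unconditioned shift)

vorofoyo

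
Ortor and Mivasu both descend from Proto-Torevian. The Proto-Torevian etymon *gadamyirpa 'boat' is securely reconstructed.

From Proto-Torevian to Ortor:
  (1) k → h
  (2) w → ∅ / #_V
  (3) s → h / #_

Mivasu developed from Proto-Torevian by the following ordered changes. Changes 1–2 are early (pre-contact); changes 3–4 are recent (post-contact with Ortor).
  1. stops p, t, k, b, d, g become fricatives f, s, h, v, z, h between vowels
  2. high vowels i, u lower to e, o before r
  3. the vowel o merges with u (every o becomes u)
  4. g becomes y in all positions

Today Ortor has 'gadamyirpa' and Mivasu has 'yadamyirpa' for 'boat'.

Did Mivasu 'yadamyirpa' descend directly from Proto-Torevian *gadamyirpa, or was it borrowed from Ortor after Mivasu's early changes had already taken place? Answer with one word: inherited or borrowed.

borrowed

If inherited, *gadamyirpa would pass through all of Mivasu's changes:
Mivasu: *gadamyirpa
  gadamyirpa → gazamyirpa   [intervocalic lenition]
  gazamyirpa → gazamyerpa   [pre-rhotic lowering]
  gazamyerpa (rule 3 does not apply)
  gazamyerpa → yazamyerpa   [unconditioned shift]
  giving Mivasu yazamyerpa.
If borrowed from Ortor 'gadamyirpa' after the early changes, it would undergo only the recent ones:
  rule 3 (vowel merger): no change (gadamyirpa)
  rule 4 (unconditioned shift): gadamyirpa → yadamyirpa
  ⇒ as a loan: yadamyirpa
Mivasu 'yadamyirpa' matches the loan outcome 'yadamyirpa', not the inherited 'yazamyerpa' — it skipped the early Mivasu changes, so it was borrowed from Ortor.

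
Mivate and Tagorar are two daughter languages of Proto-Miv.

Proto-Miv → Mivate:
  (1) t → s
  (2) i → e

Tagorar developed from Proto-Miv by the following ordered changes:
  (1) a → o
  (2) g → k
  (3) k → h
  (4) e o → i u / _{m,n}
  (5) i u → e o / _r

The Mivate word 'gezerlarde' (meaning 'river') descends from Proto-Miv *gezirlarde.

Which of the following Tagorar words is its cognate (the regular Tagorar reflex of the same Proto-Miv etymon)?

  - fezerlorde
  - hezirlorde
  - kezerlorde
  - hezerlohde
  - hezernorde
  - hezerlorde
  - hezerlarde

Tagorar: start from *gezirlarde.
  rule 1 (vowel merger): gezirlarde → gezirlorde
  rule 2 (unconditioned shift): gezirlorde → kezirlorde
  rule 3 (unconditioned shift): kezirlorde → hezirlorde
  rule 4: no change — hezirlorde
  rule 5 (pre-rhotic lowering): hezirlorde → hezerlorde
  ⇒ Tagorar hezerlorde
The other candidates each miss or misapply at least one Tagorar change.

hezerlorde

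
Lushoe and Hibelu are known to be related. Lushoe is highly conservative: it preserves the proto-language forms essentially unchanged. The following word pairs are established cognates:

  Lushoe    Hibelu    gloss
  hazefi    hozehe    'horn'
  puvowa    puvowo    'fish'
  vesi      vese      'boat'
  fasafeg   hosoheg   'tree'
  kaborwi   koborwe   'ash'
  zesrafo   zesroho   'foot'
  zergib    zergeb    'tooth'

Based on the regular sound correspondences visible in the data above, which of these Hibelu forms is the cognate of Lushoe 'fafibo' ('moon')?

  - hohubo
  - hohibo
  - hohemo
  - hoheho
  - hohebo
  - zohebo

hohebo

fasafeg ~ hosoheg — Lushoe f corresponds to Hibelu h word-initially before a back vowel.
fasafeg ~ hosoheg, zesrafo ~ zesroho — Lushoe a corresponds to Hibelu o after a consonant, before a labial obstruent.
hazefi ~ hozehe — Lushoe f corresponds to Hibelu h between vowels (before a front vowel).
zergib ~ zergeb — Lushoe i corresponds to Hibelu e after a consonant, before a labial obstruent.
Applying these to Lushoe 'fafibo':
  fafibo → hafibo   (f→h word-initially before a back vowel)
  hafibo → hofibo   (a→o after a consonant, before a labial obstruent)
  hofibo → hohibo   (f→h between vowels (before a front vowel))
  hohibo → hohebo   (i→e after a consonant, before a labial obstruent)
So the Hibelu cognate is 'hohebo'.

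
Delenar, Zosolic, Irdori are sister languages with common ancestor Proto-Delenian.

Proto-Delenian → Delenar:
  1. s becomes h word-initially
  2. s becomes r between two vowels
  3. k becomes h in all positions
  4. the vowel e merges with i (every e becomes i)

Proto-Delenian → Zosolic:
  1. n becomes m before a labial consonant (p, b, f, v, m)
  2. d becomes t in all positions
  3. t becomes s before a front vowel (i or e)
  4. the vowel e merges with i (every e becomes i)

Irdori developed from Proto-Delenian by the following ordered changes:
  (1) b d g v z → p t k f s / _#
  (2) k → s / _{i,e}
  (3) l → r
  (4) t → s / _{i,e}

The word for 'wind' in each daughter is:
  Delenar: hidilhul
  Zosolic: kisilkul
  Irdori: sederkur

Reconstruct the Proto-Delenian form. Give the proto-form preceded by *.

Position 6: Delenar has h, Zosolic has k, Irdori has k. Zosolic preserves k here (none of its changes turn any other segment into k), so the proto-segment is *k.
Position 4: Delenar has i, Zosolic has i, Irdori has e. Irdori preserves e here (none of its changes turn any other segment into e), so the proto-segment is *e.
Position 1: Delenar has h, Zosolic has k, Irdori has s. Zosolic preserves k here (none of its changes turn any other segment into k), so the proto-segment is *k.
Continuing position by position gives *kedelkul; check it forward:
Delenar: *kedelkul
  kedelkul (rule 1 does not apply)
  kedelkul (rule 2 does not apply)
  kedelkul → hedelhul   [unconditioned shift]
  hedelhul → hidilhul   [vowel merger]
  giving Delenar hidilhul.
Zosolic: *kedelkul > ketelkul > keselkul > kisilkul  (by unconditioned shift, palatalisation, vowel merger)
Irdori: *kedelkul > sedelkul > sederkur  (by palatalisation, unconditioned shift)
Only *kedelkul yields all of Delenar hidilhul, Zosolic kisilkul, Irdori sederkur.

*kedelkul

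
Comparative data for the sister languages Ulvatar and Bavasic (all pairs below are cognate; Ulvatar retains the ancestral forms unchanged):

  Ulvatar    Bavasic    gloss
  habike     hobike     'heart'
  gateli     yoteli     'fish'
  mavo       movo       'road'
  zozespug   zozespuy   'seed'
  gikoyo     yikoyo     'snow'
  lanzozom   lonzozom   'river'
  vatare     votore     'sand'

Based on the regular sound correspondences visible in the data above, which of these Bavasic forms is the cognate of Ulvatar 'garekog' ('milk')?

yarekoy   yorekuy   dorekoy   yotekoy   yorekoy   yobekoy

gateli ~ yoteli — Ulvatar g corresponds to Bavasic y word-initially before a back vowel.
vatare ~ votore — Ulvatar a corresponds to Bavasic o after a consonant, before r.
zozespug ~ zozespuy — Ulvatar g corresponds to Bavasic y word-finally.
Applying these to Ulvatar 'garekog':
  garekog → yarekog   (g→y word-initially before a back vowel)
  yarekog → yorekog   (a→o after a consonant, before r)
  yorekog → yorekoy   (g→y word-finally)
So the Bavasic cognate is 'yorekoy'.

yorekoy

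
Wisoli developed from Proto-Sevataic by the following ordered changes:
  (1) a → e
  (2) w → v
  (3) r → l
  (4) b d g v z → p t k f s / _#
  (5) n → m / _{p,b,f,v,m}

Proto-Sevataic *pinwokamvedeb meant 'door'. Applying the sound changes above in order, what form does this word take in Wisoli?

Wisoli: *pinwokamvedeb > pinwokemvedeb > pinvokemvedeb > pinvokemvedep > pimvokemvedep  (by vowel merger, unconditioned shift, final devoicing, nasal place assimilation)

pimvokemvedep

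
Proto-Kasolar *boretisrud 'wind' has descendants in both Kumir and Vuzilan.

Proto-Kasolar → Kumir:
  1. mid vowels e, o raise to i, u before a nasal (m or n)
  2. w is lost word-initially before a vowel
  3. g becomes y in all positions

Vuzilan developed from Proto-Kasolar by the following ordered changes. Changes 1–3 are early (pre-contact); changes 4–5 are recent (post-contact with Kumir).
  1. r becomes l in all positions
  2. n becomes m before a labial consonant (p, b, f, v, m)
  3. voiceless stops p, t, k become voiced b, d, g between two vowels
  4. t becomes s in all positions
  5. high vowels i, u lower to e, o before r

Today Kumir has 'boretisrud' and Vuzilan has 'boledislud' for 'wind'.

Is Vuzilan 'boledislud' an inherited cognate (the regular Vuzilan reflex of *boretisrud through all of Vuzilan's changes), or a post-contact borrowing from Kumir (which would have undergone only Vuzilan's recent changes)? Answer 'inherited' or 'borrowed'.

If inherited, *boretisrud would pass through all of Vuzilan's changes:
Vuzilan: *boretisrud
  boretisrud → boletislud   [unconditioned shift]
  boletislud (rule 2 does not apply)
  boletislud → boledislud   [intervocalic voicing]
  boledislud (rule 4 does not apply)
  boledislud (rule 5 does not apply)
  giving Vuzilan boledislud.
If borrowed from Kumir 'boretisrud' after the early changes, it would undergo only the recent ones:
  rule 4 (unconditioned shift): boretisrud → boresisrud
  rule 5 (pre-rhotic lowering): no change (boresisrud)
  ⇒ as a loan: boresisrud
Vuzilan 'boledislud' matches the inherited outcome exactly, so it is an inherited cognate, not a loan.

inherited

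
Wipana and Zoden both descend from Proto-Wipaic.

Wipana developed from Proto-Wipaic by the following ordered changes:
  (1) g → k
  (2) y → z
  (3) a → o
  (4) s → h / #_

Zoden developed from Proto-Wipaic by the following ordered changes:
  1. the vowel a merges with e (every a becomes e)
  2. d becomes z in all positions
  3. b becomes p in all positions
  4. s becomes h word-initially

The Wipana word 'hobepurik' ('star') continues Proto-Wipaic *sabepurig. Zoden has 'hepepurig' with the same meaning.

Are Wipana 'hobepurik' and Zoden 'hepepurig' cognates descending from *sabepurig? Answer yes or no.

yes

Derive the expected Zoden reflex of *sabepurig:
Zoden: start from *sabepurig.
  rule 1 (vowel merger): sabepurig → sebepurig
  rule 2: no change — sebepurig
  rule 3 (unconditioned shift): sebepurig → sepepurig
  rule 4 (debuccalisation): sepepurig → hepepurig
  ⇒ Zoden hepepurig
Zoden 'hepepurig' matches the regular reflex exactly, so the pair is cognate.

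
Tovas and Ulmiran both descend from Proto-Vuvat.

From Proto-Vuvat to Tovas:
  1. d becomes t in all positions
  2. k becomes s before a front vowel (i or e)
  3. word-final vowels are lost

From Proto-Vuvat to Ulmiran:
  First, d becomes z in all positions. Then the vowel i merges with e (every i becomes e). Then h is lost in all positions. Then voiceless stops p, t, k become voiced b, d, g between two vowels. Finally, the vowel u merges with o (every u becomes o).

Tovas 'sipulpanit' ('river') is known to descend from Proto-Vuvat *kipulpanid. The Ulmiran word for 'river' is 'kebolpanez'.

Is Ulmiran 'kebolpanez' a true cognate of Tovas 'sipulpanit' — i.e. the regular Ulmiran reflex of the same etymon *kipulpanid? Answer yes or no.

Derive the expected Ulmiran reflex of *kipulpanid:
Ulmiran: *kipulpanid > kipulpaniz > kepulpanez > kebulpanez > kebolpanez  (by unconditioned shift, vowel merger, intervocalic voicing, vowel merger)
Ulmiran 'kebolpanez' matches the regular reflex exactly, so the pair is cognate.

yes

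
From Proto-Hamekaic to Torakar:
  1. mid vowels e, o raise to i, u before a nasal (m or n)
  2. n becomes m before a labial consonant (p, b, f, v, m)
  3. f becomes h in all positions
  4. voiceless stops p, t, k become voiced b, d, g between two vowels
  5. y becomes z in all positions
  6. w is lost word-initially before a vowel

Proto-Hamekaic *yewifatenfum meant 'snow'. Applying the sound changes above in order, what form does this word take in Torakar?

Torakar: *yewifatenfum > yewifatinfum > yewifatimfum > yewihatimhum > yewihadimhum > zewihadimhum  (by pre-nasal raising, nasal place assimilation, unconditioned shift, intervocalic voicing, unconditioned shift)

zewihadimhum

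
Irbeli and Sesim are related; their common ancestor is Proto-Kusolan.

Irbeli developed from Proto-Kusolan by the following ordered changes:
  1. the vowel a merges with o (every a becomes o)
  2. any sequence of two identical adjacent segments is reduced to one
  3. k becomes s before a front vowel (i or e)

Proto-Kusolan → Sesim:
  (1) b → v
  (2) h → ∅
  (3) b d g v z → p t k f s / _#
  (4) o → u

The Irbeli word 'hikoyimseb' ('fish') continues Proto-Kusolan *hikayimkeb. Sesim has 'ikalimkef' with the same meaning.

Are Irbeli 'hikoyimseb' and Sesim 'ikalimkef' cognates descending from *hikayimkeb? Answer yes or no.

no

Derive the expected Sesim reflex of *hikayimkeb:
Sesim: *hikayimkeb
  hikayimkeb → hikayimkev   [unconditioned shift]
  hikayimkev → ikayimkev   [h-loss]
  ikayimkev → ikayimkef   [final devoicing]
  ikayimkef (rule 4 does not apply)
  giving Sesim ikayimkef.
The regular Sesim reflex would be 'ikayimkef', but the attested form is 'ikalimkef'. The correspondence is irregular, so they are not cognates (the Sesim form has a different source).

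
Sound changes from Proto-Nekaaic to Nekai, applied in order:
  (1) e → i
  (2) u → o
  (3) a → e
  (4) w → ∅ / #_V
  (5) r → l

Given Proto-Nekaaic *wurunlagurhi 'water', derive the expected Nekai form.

Nekai: start from *wurunlagurhi.
  rule 1: no change — wurunlagurhi
  rule 2 (vowel merger): wurunlagurhi → woronlagorhi
  rule 3 (vowel merger): woronlagorhi → woronlegorhi
  rule 4 (glide loss): woronlegorhi → oronlegorhi
  rule 5 (unconditioned shift): oronlegorhi → olonlegolhi
  ⇒ Nekai olonlegolhi

olonlegolhi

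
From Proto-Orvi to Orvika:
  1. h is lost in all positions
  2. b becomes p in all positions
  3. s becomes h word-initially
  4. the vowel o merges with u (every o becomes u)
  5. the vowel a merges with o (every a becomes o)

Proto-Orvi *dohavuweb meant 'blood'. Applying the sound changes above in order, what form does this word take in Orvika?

duovuwep

Orvika: *dohavuweb
  dohavuweb → doavuweb   [h-loss]
  doavuweb → doavuwep   [unconditioned shift]
  doavuwep (rule 3 does not apply)
  doavuwep → duavuwep   [vowel merger]
  duavuwep → duovuwep   [vowel merger]
  giving Orvika duovuwep.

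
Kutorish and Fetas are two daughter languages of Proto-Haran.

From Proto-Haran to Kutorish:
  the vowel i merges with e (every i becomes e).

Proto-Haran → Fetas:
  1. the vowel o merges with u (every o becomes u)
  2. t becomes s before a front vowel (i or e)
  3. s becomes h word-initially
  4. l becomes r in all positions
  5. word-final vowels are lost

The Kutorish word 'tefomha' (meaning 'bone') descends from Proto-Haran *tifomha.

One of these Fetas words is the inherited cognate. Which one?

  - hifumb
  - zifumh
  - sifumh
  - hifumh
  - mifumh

hifumh

Fetas: *tifomha
  tifomha → tifumha   [vowel merger]
  tifumha → sifumha   [palatalisation]
  sifumha → hifumha   [debuccalisation]
  hifumha (rule 4 does not apply)
  hifumha → hifumh   [apocope]
  giving Fetas hifumh.
Only 'hifumh' matches the regular Fetas development of *tifomha.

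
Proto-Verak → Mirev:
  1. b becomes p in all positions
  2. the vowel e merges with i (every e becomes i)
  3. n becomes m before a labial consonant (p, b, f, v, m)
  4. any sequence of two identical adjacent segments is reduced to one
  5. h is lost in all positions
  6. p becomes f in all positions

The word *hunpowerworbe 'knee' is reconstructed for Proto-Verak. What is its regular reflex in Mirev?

umfowirworfi

Mirev: start from *hunpowerworbe.
  rule 1 (unconditioned shift): hunpowerworbe → hunpowerworpe
  rule 2 (vowel merger): hunpowerworpe → hunpowirworpi
  rule 3 (nasal place assimilation): hunpowirworpi → humpowirworpi
  rule 4: no change — humpowirworpi
  rule 5 (h-loss): humpowirworpi → umpowirworpi
  rule 6 (unconditioned shift): umpowirworpi → umfowirworfi
  ⇒ Mirev umfowirworfi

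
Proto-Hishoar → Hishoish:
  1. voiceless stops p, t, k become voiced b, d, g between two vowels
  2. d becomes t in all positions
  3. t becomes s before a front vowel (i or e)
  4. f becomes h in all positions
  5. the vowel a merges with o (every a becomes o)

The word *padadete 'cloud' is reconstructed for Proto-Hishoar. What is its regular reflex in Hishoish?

Hishoish: *padadete
  padadete → padadede   [intervocalic voicing]
  padadede → patatete   [unconditioned shift]
  patatete → patasese   [palatalisation]
  patasese (rule 4 does not apply)
  patasese → potosese   [vowel merger]
  giving Hishoish potosese.

potosese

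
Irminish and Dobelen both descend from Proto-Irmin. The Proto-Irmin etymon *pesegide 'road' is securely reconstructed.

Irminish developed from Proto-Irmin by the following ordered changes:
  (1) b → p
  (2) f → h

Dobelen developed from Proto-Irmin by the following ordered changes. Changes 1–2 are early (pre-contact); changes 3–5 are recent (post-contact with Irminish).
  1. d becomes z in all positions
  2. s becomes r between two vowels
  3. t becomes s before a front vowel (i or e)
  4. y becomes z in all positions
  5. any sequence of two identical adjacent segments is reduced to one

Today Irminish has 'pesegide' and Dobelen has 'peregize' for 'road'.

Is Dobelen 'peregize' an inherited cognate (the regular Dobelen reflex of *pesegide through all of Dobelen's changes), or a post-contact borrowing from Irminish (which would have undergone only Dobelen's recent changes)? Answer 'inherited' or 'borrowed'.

inherited

If inherited, *pesegide would pass through all of Dobelen's changes:
Dobelen: start from *pesegide.
  rule 1 (unconditioned shift): pesegide → pesegize
  rule 2 (rhotacism): pesegize → peregize
  rule 3: no change — peregize
  rule 4: no change — peregize
  rule 5: no change — peregize
  ⇒ Dobelen peregize
If borrowed from Irminish 'pesegide' after the early changes, it would undergo only the recent ones:
  rule 3 (palatalisation): no change (pesegide)
  rule 4 (unconditioned shift): no change (pesegide)
  rule 5 (degemination): no change (pesegide)
  ⇒ as a loan: pesegide
Dobelen 'peregize' matches the inherited outcome exactly, so it is an inherited cognate, not a loan.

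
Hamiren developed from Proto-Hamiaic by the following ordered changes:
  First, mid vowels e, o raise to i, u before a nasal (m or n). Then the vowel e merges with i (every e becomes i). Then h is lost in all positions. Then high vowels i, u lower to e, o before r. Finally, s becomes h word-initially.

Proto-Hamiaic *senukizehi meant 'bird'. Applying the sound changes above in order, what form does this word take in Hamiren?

hinukizii

Hamiren: *senukizehi > sinukizehi > sinukizihi > sinukizii > hinukizii  (by pre-nasal raising, vowel merger, h-loss, debuccalisation)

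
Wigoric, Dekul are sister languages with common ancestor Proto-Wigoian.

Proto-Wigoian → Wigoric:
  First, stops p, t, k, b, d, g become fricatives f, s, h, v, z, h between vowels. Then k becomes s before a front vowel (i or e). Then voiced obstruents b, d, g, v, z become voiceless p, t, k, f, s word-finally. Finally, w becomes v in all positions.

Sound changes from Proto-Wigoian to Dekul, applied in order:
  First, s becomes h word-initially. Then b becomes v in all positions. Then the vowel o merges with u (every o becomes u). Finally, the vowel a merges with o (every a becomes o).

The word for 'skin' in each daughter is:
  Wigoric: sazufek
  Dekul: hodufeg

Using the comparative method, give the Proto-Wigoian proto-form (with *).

Position 1: Wigoric has s, Dekul has h. Taking the neighbouring segments as reconstructed: Wigoric s can only go back to *s; Dekul h could go back to *s or *h — the one source consistent with every daughter is *s.
Position 7: Wigoric has k, Dekul has g. Dekul preserves g here (none of its changes turn any other segment into g), so the proto-segment is *g.
Position 3: Wigoric has z, Dekul has d. Dekul preserves d here (none of its changes turn any other segment into d), so the proto-segment is *d.
Verify the candidate proto-form against each daughter:
Wigoric: start from *sadufeg.
  rule 1 (intervocalic lenition): sadufeg → sazufeg
  rule 2: no change — sazufeg
  rule 3 (final devoicing): sazufeg → sazufek
  rule 4: no change — sazufek
  ⇒ Wigoric sazufek
Dekul: start from *sadufeg.
  rule 1 (debuccalisation): sadufeg → hadufeg
  rule 2: no change — hadufeg
  rule 3: no change — hadufeg
  rule 4 (vowel merger): hadufeg → hodufeg
  ⇒ Dekul hodufeg
No other proto-form is consistent with every reflex, so the reconstruction is *sadufeg.

*sadufeg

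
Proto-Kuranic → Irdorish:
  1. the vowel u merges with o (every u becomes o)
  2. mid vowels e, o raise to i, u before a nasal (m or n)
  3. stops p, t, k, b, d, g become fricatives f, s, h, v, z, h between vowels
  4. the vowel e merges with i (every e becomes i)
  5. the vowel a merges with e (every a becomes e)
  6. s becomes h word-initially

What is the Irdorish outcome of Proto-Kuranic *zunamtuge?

zunemtohi

Irdorish: *zunamtuge > zonamtoge > zunamtoge > zunamtohe > zunamtohi > zunemtohi  (by vowel merger, pre-nasal raising, intervocalic lenition, vowel merger, vowel merger)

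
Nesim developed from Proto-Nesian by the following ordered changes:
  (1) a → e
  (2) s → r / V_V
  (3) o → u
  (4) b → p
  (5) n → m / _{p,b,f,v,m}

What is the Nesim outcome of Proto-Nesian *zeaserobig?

zeererupig

Nesim: *zeaserobig
  zeaserobig → zeeserobig   [vowel merger]
  zeeserobig → zeererobig   [rhotacism]
  zeererobig → zeererubig   [vowel merger]
  zeererubig → zeererupig   [unconditioned shift]
  zeererupig (rule 5 does not apply)
  giving Nesim zeererupig.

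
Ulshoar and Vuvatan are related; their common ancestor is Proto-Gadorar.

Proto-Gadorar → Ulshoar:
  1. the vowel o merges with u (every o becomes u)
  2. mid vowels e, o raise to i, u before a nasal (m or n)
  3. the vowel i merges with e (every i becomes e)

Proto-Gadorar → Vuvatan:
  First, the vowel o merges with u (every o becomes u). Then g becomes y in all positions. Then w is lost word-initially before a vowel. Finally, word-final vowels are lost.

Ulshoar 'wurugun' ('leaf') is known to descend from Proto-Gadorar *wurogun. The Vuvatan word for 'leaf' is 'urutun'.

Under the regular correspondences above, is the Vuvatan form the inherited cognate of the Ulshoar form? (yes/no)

Derive the expected Vuvatan reflex of *wurogun:
Vuvatan: *wurogun > wurugun > wuruyun > uruyun  (by vowel merger, unconditioned shift, glide loss)
The regular Vuvatan reflex would be 'uruyun', but the attested form is 'urutun'. The correspondence is irregular, so they are not cognates (the Vuvatan form has a different source).

no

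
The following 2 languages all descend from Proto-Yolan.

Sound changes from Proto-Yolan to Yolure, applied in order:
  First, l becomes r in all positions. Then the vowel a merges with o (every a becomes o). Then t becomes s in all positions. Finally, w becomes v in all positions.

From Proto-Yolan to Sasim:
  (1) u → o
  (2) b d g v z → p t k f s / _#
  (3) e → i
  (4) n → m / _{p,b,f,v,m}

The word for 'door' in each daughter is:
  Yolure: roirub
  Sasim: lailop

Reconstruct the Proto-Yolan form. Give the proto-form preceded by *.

Position 6: Yolure has b, Sasim has p. Yolure preserves b here (none of its changes turn any other segment into b), so the proto-segment is *b.
Position 4: Yolure has r, Sasim has l. Sasim preserves l here (none of its changes turn any other segment into l), so the proto-segment is *l.
Position 5: Yolure has u, Sasim has o. Yolure preserves u here (none of its changes turn any other segment into u), so the proto-segment is *u.
Verify the candidate proto-form against each daughter:
Yolure: *lailub > rairub > roirub  (by unconditioned shift, vowel merger)
Sasim: start from *lailub.
  rule 1 (vowel merger): lailub → lailob
  rule 2 (final devoicing): lailob → lailop
  rule 3: no change — lailop
  rule 4: no change — lailop
  ⇒ Sasim lailop
No other proto-form is consistent with every reflex, so the reconstruction is *lailub.

*lailub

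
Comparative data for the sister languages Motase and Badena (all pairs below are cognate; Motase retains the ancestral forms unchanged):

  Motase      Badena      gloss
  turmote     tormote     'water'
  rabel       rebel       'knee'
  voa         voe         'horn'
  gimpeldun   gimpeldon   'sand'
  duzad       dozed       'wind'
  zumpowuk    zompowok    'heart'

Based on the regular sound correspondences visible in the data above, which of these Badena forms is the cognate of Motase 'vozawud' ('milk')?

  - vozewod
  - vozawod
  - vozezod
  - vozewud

duzad ~ dozed — Motase a corresponds to Badena e after a consonant, before a consonant other than r, m, n, p, b, f, v.
duzad ~ dozed, zumpowuk ~ zompowok — Motase u corresponds to Badena o after a consonant, before a consonant other than r, m, n, p, b, f, v.
Applying these to Motase 'vozawud':
  vozawud → vozewud   (a→e after a consonant, before a consonant other than r, m, n, p, b, f, v)
  vozewud → vozewod   (u→o after a consonant, before a consonant other than r, m, n, p, b, f, v)
So the Badena cognate is 'vozewod'.

vozewod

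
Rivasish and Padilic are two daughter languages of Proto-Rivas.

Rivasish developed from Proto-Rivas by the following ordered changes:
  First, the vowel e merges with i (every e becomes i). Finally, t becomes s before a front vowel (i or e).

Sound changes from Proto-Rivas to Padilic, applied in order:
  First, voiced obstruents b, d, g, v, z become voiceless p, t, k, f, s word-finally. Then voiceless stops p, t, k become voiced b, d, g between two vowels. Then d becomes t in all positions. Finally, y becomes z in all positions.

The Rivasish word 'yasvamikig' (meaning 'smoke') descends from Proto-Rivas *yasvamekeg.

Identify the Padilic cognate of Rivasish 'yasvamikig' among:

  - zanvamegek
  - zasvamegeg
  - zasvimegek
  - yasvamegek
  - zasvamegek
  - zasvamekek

Padilic: *yasvamekeg
  yasvamekeg → yasvamekek   [final devoicing]
  yasvamekek → yasvamegek   [intervocalic voicing]
  yasvamegek (rule 3 does not apply)
  yasvamegek → zasvamegek   [unconditioned shift]
  giving Padilic zasvamegek.

zasvamegek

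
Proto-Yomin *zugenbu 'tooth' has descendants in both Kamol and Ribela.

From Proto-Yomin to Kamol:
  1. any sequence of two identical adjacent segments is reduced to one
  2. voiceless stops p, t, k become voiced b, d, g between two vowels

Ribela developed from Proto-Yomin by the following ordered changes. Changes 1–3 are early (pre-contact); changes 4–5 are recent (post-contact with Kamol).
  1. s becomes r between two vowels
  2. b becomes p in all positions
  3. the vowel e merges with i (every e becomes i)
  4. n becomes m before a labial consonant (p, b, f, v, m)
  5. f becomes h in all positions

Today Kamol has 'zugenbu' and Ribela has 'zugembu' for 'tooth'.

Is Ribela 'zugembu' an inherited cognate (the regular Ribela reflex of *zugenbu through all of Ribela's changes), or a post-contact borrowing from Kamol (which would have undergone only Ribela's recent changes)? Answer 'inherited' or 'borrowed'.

If inherited, *zugenbu would pass through all of Ribela's changes:
Ribela: *zugenbu
  zugenbu (rule 1 does not apply)
  zugenbu → zugenpu   [unconditioned shift]
  zugenpu → zuginpu   [vowel merger]
  zuginpu → zugimpu   [nasal place assimilation]
  zugimpu (rule 5 does not apply)
  giving Ribela zugimpu.
If borrowed from Kamol 'zugenbu' after the early changes, it would undergo only the recent ones:
  rule 4 (nasal place assimilation): zugenbu → zugembu
  rule 5 (unconditioned shift): no change (zugembu)
  ⇒ as a loan: zugembu
Ribela 'zugembu' matches the loan outcome 'zugembu', not the inherited 'zugimpu' — it skipped the early Ribela changes, so it was borrowed from Kamol.

borrowed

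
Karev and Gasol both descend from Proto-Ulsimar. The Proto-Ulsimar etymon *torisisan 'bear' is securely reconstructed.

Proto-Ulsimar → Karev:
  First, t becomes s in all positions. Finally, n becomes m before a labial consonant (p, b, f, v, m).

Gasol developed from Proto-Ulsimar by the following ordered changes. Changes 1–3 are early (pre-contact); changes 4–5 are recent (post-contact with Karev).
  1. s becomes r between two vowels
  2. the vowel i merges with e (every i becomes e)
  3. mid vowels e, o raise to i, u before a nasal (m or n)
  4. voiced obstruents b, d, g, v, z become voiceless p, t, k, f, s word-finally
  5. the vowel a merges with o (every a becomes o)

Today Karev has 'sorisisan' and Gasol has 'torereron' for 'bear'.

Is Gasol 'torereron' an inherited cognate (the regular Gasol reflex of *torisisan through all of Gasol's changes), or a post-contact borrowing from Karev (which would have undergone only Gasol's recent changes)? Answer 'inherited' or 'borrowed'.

If inherited, *torisisan would pass through all of Gasol's changes:
Gasol: *torisisan
  torisisan → toririran   [rhotacism]
  toririran → torereran   [vowel merger]
  torereran (rule 3 does not apply)
  torereran (rule 4 does not apply)
  torereran → torereron   [vowel merger]
  giving Gasol torereron.
If borrowed from Karev 'sorisisan' after the early changes, it would undergo only the recent ones:
  rule 4 (final devoicing): no change (sorisisan)
  rule 5 (vowel merger): sorisisan → sorisison
  ⇒ as a loan: sorisison
Gasol 'torereron' matches the inherited outcome exactly, so it is an inherited cognate, not a loan.

inherited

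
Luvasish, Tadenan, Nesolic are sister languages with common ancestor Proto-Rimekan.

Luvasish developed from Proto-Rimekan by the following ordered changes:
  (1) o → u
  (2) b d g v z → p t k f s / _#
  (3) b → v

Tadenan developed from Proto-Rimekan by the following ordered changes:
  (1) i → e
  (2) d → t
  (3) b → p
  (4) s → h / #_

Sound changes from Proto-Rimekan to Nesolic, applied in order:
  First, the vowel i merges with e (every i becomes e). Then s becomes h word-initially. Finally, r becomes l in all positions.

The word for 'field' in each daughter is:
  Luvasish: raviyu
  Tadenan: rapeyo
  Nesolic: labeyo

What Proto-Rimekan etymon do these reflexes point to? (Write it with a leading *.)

Position 1: Luvasish has r, Tadenan has r, Nesolic has l. Luvasish preserves r here (none of its changes turn any other segment into r), so the proto-segment is *r.
Position 4: Luvasish has i, Tadenan has e, Nesolic has e. Luvasish preserves i here (none of its changes turn any other segment into i), so the proto-segment is *i.
Position 6: Luvasish has u, Tadenan has o, Nesolic has o. Tadenan preserves o here (none of its changes turn any other segment into o), so the proto-segment is *o.
Continuing position by position gives *rabiyo; check it forward:
Luvasish: *rabiyo
  rabiyo → rabiyu   [vowel merger]
  rabiyu (rule 2 does not apply)
  rabiyu → raviyu   [unconditioned shift]
  giving Luvasish raviyu.
Tadenan: *rabiyo
  rabiyo → rabeyo   [vowel merger]
  rabeyo (rule 2 does not apply)
  rabeyo → rapeyo   [unconditioned shift]
  rapeyo (rule 4 does not apply)
  giving Tadenan rapeyo.
Nesolic: *rabiyo
  rabiyo → rabeyo   [vowel merger]
  rabeyo (rule 2 does not apply)
  rabeyo → labeyo   [unconditioned shift]
  giving Nesolic labeyo.
*rabiyo is the unique common source.

*rabiyo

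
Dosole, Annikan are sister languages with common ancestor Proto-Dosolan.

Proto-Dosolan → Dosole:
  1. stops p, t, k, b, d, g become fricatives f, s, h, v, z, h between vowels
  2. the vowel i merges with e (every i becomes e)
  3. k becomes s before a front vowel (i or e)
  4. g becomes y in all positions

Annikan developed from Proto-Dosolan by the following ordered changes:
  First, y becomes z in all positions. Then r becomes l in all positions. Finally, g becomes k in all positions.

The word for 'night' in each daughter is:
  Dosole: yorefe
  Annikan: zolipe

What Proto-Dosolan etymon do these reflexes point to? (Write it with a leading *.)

*yoripe

Position 1: Dosole has y, Annikan has z. Taking the neighbouring segments as reconstructed: Dosole y could go back to *g or *y; Annikan z could go back to *z or *y — the one source consistent with every daughter is *y.
Position 4: Dosole has e, Annikan has i. Annikan preserves i here (none of its changes turn any other segment into i), so the proto-segment is *i.
Position 5: Dosole has f, Annikan has p. Annikan preserves p here (none of its changes turn any other segment into p), so the proto-segment is *p.
Continuing position by position gives *yoripe; check it forward:
Dosole: *yoripe
  yoripe → yorife   [intervocalic lenition]
  yorife → yorefe   [vowel merger]
  yorefe (rule 3 does not apply)
  yorefe (rule 4 does not apply)
  giving Dosole yorefe.
Annikan: *yoripe > zoripe > zolipe  (by unconditioned shift, unconditioned shift)
*yoripe is the unique common source.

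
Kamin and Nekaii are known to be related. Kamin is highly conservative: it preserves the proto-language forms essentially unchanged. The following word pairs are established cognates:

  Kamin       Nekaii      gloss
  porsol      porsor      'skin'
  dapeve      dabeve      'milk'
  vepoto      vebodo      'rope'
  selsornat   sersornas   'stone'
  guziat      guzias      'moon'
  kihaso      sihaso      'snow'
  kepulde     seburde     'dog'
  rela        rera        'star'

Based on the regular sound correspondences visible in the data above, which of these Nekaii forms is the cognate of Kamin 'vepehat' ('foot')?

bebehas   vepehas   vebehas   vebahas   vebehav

vebehas

dapeve ~ dabeve — Kamin p corresponds to Nekaii b between vowels (before a front vowel).
selsornat ~ sersornas, guziat ~ guzias — Kamin t corresponds to Nekaii s word-finally.
Applying these to Kamin 'vepehat':
  vepehat → vebehat   (p→b between vowels (before a front vowel))
  vebehat → vebehas   (t→s word-finally)
So the Nekaii cognate is 'vebehas'.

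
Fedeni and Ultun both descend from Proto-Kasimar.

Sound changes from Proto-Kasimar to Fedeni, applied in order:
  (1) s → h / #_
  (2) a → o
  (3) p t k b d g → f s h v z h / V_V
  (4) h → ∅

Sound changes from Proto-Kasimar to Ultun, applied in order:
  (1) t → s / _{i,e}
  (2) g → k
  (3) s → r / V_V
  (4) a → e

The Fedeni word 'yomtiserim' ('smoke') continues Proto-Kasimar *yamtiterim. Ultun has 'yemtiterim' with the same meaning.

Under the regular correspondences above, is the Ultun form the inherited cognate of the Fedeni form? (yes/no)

Derive the expected Ultun reflex of *yamtiterim:
Ultun: *yamtiterim > yamsiserim > yamsirerim > yemsirerim  (by palatalisation, rhotacism, vowel merger)
The regular Ultun reflex would be 'yemsirerim', but the attested form is 'yemtiterim'. The correspondence is irregular, so they are not cognates (the Ultun form has a different source).

no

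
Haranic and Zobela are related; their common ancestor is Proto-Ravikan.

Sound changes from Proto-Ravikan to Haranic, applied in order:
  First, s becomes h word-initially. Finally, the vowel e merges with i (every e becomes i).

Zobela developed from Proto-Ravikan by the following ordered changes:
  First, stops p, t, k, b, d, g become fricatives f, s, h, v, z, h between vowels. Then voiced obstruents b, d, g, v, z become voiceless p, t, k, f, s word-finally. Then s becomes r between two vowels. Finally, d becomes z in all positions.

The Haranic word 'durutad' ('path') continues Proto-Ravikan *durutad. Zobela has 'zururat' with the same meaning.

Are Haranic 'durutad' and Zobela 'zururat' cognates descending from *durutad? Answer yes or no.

Derive the expected Zobela reflex of *durutad:
Zobela: *durutad > durusad > durusat > dururat > zururat  (by intervocalic lenition, final devoicing, rhotacism, unconditioned shift)
Zobela 'zururat' matches the regular reflex exactly, so the pair is cognate.

yes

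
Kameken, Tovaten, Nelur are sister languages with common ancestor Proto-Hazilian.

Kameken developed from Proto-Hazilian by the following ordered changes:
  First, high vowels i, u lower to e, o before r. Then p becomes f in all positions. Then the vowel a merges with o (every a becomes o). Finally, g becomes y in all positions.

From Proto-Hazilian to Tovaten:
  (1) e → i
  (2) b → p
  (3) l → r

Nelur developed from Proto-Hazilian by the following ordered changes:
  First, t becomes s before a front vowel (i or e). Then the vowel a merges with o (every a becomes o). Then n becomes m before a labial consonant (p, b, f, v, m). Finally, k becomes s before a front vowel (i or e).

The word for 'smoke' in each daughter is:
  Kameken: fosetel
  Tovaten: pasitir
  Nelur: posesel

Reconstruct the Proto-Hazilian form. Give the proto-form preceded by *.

*pasetel

Position 6: Kameken has e, Tovaten has i, Nelur has e. Nelur preserves e here (none of its changes turn any other segment into e), so the proto-segment is *e.
Position 4: Kameken has e, Tovaten has i, Nelur has e. Nelur preserves e here (none of its changes turn any other segment into e), so the proto-segment is *e.
Continuing position by position gives *pasetel; check it forward:
Kameken: *pasetel > fasetel > fosetel  (by unconditioned shift, vowel merger)
Tovaten: *pasetel > pasitil > pasitir  (by vowel merger, unconditioned shift)
Nelur: start from *pasetel.
  rule 1 (palatalisation): pasetel → pasesel
  rule 2 (vowel merger): pasesel → posesel
  rule 3: no change — posesel
  rule 4: no change — posesel
  ⇒ Nelur posesel
No other proto-form is consistent with every reflex, so the reconstruction is *pasetel.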